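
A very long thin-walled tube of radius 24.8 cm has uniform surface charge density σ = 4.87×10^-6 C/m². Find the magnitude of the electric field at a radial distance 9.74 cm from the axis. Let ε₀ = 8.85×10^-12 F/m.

|E| = 0 N/C

Coaxial Gaussian cylinder, radius r = 9.74 cm, length L (r < 24.8 cm, inside the shell).
All the surface charge lies outside this cylinder: Q_enc = 0, hence E = 0.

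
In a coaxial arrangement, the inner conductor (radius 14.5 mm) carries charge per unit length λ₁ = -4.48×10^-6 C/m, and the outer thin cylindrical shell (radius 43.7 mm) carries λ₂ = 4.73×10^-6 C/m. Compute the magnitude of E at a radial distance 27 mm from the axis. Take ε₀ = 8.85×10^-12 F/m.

2.98×10^6 N/C

By cylindrical symmetry E is radial; use a coaxial Gaussian cylinder of radius 27 mm and length L (between the conductors, 14.5 mm < r < 43.7 mm).
The shell at 43.7 mm lies outside the Gaussian surface, so λ_enc = λ₁ = -4.48e-6 C/m.
Applying ∮E·dA = Q_enc/ε₀ with the end caps contributing no flux:
E = |λ_enc|/(2πε₀r) = (4.48×10^-6)/(2π·8.85×10^-12·0.027) = 2.98e6 N/C.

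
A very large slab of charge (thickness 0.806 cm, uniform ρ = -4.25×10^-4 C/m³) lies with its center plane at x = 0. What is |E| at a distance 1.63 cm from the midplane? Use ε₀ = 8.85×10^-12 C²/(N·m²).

E = 1.94e5 N/C

The point |x| = 1.63 cm lies outside the slab (half-thickness 0.00403 m). A symmetric pillbox spanning the full slab encloses Q_enc = ρ·d·A.
Flux = 2EA ⇒ E = |ρ|d/(2ε₀), independent of distance outside.
E = (4.25×10^-4)(0.00806)/(2·8.85×10^-12) = 1.94×10^5 N/C.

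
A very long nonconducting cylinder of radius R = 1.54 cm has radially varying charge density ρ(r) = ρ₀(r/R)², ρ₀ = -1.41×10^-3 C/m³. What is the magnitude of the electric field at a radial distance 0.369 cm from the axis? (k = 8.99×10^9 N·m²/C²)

Choose a coaxial cylinder of radius r = 0.369 cm (arbitrary length L) as the Gaussian surface (r < R).
λ_enc = ∫₀^r ρ(r')·2πr' dr' = (2πρ₀/R²)·r^4/4 = -1.731e-9 C/m.
By Gauss's law (flux through the curved wall only), E·2πrL = λ_enc L/ε₀.
E = 2k|λ_enc|/r = 2(8.99×10^9)(1.731×10^-9)/(0.00369) = 8.44e3 N/C.

|E| = 8.44e3 V/m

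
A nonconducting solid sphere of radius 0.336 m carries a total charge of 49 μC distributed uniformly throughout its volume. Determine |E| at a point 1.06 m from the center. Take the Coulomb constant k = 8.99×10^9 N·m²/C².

|E| ≈ 3.92×10^5 N/C

Use a concentric Gaussian sphere at r = 1.06 m (r > R, so the entire charge is enclosed).
Q_enc = 49 μC = 4.90×10^-5 C.
Gauss's law: E·4πr² = Q_enc/ε₀.
E = k|Q_enc|/r² = (8.99×10^9)(4.90×10^-5)/(1.06)² = 3.92×10^5 N/C.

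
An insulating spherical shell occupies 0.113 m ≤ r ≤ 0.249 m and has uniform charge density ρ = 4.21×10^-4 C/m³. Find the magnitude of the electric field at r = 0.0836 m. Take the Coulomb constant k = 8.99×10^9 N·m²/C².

By spherical symmetry E is radial; choose a Gaussian sphere of radius r = 0.0836 m (r < 0.113 m, inside the empty cavity).
No charge is enclosed, so by Gauss's law E·4πr² = 0 ⇒ E = 0.

|E| = 0 V/m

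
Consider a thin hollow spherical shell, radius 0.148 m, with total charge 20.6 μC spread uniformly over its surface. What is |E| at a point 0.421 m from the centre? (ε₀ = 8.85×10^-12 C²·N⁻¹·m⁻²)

E = 1.05×10^6 V/m

Take a concentric spherical Gaussian surface of radius r = 0.421 m (r > 0.148 m).
The entire shell is enclosed: Q_enc = 2.06×10^-5 C.
Since E is radial and uniform over the Gaussian sphere, Φ = E·4πr² = Q_enc/ε₀.
E = |Q_enc|/(4πε₀r²) = (2.06×10^-5)/(4π·8.85×10^-12·(0.421)²) = 1.05×10^6 N/C.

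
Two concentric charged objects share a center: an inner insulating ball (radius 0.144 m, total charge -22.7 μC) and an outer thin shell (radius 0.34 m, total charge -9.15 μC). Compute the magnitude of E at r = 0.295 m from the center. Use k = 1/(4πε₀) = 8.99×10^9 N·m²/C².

|E| = 2.34×10^6 N/C

By spherical symmetry E is radial; choose a Gaussian sphere of radius r = 0.295 m (between the bodies, 0.144 m < r < 0.34 m).
Only the inner charge is enclosed; the outer shell contributes nothing inside itself. Q_enc = -22.7 μC = -2.27×10^-5 C.
By Gauss's law, ∮E·dA = E·4πr² = Q_enc/ε₀.
E = k|Q_enc|/r² = (8.99×10^9)(2.27×10^-5)/(0.295)² = 2.34×10^6 N/C.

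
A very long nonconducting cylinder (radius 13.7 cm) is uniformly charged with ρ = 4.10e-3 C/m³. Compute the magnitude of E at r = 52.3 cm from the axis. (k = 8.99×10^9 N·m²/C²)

Choose a coaxial cylinder of radius r = 52.3 cm (arbitrary length L) as the Gaussian surface (r > 13.7 cm, full cross-section enclosed).
λ_enc = ρ·πR² = (4.10×10^-3)π(0.137)² = 2.418×10^-4 C/m.
Since E is radial and uniform over the curved surface, Φ = E·2πrL = Q_enc/ε₀ = λ_enc L/ε₀.
E = 2k|λ_enc|/r = 2(8.99×10^9)(2.418×10^-4)/(0.523) = 8.31×10^6 N/C.

8.31×10^6 N/C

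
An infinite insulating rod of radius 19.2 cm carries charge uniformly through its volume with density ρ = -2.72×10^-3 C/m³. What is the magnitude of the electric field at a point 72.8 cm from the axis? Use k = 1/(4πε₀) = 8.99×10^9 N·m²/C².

By cylindrical symmetry E is radial; use a coaxial Gaussian cylinder of radius 72.8 cm and length L (r > 19.2 cm, full cross-section enclosed).
λ_enc = ρ·πR² = (-2.72×10^-3)π(0.192)² = -3.15e-4 C/m.
Gauss's law: E·2πrL = λ_enc L/ε₀.
E = 2k|λ_enc|/r = 2(8.99×10^9)(3.15×10^-4)/(0.728) = 7.78×10^6 N/C.

|E| = 7.78×10^6 N/C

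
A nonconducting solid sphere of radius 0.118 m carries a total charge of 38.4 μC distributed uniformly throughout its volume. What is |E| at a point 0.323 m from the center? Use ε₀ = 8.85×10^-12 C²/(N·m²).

3.31e6 N/C

Take a concentric spherical Gaussian surface of radius r = 0.323 m (r > R, so the entire charge is enclosed).
Q_enc = 38.4 μC = 3.84×10^-5 C.
Applying ∮E·dA = Q_enc/ε₀ with Φ = E(4πr²):
E = |Q_enc|/(4πε₀r²) = (3.84e-5)/(4π·8.85×10^-12·(0.323)²) = 3.31×10^6 N/C.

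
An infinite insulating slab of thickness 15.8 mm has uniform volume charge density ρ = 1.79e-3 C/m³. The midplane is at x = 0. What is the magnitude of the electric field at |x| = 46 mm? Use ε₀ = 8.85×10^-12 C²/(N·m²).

|E| = 1.60×10^6 V/m

The point |x| = 46 mm lies outside the slab (half-thickness 0.0079 m). A symmetric pillbox spanning the full slab encloses Q_enc = ρ·d·A.
Flux = 2EA ⇒ E = |ρ|d/(2ε₀), independent of distance outside.
E = (1.79e-3)(0.0158)/(2·8.85×10^-12) = 1.60×10^6 N/C.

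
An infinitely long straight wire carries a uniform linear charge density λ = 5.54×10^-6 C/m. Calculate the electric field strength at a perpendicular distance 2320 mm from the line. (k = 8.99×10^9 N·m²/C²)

Choose a coaxial cylinder of radius r = 2320 mm (arbitrary length L) as the Gaussian surface.
Q_enc = λL, so λ_enc = 5.54×10^-6 C/m.
By Gauss's law (flux through the curved wall only), E·2πrL = λ_enc L/ε₀.
E = 2k|λ_enc|/r = 2(8.99×10^9)(5.54×10^-6)/(2.32) = 4.29×10^4 N/C.

|E| = 4.29×10^4 N/C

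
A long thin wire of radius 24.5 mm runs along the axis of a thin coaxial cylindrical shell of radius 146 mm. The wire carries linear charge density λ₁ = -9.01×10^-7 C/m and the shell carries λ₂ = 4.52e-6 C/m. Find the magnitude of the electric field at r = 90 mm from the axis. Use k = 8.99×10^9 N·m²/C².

Coaxial Gaussian cylinder, radius r = 90 mm, length L (between the conductors, 24.5 mm < r < 146 mm).
Only the inner wire is enclosed; the outer shell contributes nothing inside itself. λ_enc = λ₁ = -9.01×10^-7 C/m.
By Gauss's law (flux through the curved wall only), E·2πrL = λ_enc L/ε₀.
E = 2k|λ_enc|/r = 2(8.99×10^9)(9.01×10^-7)/(0.09) = 1.80×10^5 N/C.

|E| = 1.80e5 V/m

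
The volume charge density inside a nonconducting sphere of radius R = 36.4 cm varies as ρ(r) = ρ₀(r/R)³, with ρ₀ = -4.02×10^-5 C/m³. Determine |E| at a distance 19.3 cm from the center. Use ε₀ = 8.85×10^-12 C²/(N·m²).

Take a concentric spherical Gaussian surface of radius r = 19.3 cm (r < R).
Q_enc = ∫₀^r ρ(r')·4πr'² dr' = (4πρ₀/R³) ∫₀^r r'^5 dr' = 4πρ₀ r^6/(6·R³) = -9.022e-8 C.
Since E is radial and uniform over the Gaussian sphere, Φ = E·4πr² = Q_enc/ε₀.
E = |Q_enc|/(4πε₀r²) = (9.022×10^-8)/(4π·8.85×10^-12·(0.193)²) = 2.18×10^4 N/C.

2.18×10^4 N/C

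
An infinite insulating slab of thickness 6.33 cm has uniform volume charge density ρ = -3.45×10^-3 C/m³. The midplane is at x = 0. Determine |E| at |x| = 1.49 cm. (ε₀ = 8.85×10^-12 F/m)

By symmetry E is perpendicular to the slab. A Gaussian pillbox from −1.49 cm to +1.49 cm (face area A) lies entirely within the slab.
Q_enc = ρ·(2x)·A and flux = 2EA, so 2EA = 2ρxA/ε₀ ⇒ E = |ρ|x/ε₀.
E = (3.45×10^-3)(0.0149)/(8.85×10^-12) = 5.81e6 N/C.

5.81e6 V/m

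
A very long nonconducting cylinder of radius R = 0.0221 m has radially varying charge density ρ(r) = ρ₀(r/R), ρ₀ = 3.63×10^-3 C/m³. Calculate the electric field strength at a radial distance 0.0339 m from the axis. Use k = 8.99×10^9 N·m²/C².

By cylindrical symmetry E is radial; use a coaxial Gaussian cylinder of radius 0.0339 m and length L (r > R, full charge per length enclosed).
λ_enc = 2π ∫₀^R ρ₀(r'/R)^1 r' dr' = 2πρ₀R²/3 = 3.713×10^-6 C/m.
Gauss's law: E·2πrL = λ_enc L/ε₀.
E = 2k|λ_enc|/r = 2(8.99×10^9)(3.713e-6)/(0.0339) = 1.97e6 N/C.

E = 1.97e6 V/m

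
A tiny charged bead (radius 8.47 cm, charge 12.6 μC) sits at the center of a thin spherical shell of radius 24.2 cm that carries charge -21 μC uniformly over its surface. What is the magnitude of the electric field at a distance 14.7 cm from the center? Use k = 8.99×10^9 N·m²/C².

|E| ≈ 5.24e6 N/C

Use a concentric Gaussian sphere at r = 14.7 cm (between the bodies, 8.47 cm < r < 24.2 cm).
The shell at 24.2 cm lies outside the Gaussian surface, so Q_enc = 12.6 μC = 1.26×10^-5 C.
Since E is radial and uniform over the Gaussian sphere, Φ = E·4πr² = Q_enc/ε₀.
E = k|Q_enc|/r² = (8.99×10^9)(1.26×10^-5)/(0.147)² = 5.24×10^6 N/C.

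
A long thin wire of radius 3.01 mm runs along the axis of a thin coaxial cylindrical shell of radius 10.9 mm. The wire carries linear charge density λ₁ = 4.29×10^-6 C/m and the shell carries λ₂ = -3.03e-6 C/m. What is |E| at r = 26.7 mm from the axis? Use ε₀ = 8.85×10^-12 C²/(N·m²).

Coaxial Gaussian cylinder, radius r = 26.7 mm, length L (r > 10.9 mm, enclosing both).
λ_enc = λ₁ + λ₂ = (4.29×10^-6) + (-3.03×10^-6) = 1.26e-6 C/m.
By Gauss's law (flux through the curved wall only), E·2πrL = λ_enc L/ε₀.
E = |λ_enc|/(2πε₀r) = (1.26×10^-6)/(2π·8.85×10^-12·0.0267) = 8.49×10^5 N/C.

|E| ≈ 8.49×10^5 N/C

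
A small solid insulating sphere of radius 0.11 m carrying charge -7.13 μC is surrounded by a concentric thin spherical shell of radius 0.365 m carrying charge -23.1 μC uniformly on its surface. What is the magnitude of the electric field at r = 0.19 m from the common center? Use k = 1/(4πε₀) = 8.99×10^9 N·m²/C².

By spherical symmetry E is radial; choose a Gaussian sphere of radius r = 0.19 m (between the bodies, 0.11 m < r < 0.365 m).
The shell at 0.365 m lies outside the Gaussian surface, so Q_enc = -7.13 μC = -7.13×10^-6 C.
Gauss's law: E·4πr² = Q_enc/ε₀.
E = k|Q_enc|/r² = (8.99×10^9)(7.13×10^-6)/(0.19)² = 1.78e6 N/C.

|E| = 1.78×10^6 N/C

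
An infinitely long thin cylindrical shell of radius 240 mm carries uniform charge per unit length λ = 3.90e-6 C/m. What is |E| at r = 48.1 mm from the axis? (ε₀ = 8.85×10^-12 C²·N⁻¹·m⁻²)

Coaxial Gaussian cylinder, radius r = 48.1 mm, length L (r < 240 mm, inside the shell).
No charge is enclosed, so Gauss's law gives E·2πrL = 0 ⇒ E = 0.

E = 0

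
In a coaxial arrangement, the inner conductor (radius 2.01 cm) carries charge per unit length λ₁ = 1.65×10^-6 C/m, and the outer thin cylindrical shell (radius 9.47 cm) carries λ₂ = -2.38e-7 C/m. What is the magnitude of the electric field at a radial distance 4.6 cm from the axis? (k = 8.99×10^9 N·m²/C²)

Coaxial Gaussian cylinder, radius r = 4.6 cm, length L (between the conductors, 2.01 cm < r < 9.47 cm).
Only the inner wire is enclosed; the outer shell contributes nothing inside itself. λ_enc = λ₁ = 1.65×10^-6 C/m.
Applying ∮E·dA = Q_enc/ε₀ with the end caps contributing no flux:
E = 2k|λ_enc|/r = 2(8.99×10^9)(1.65×10^-6)/(0.046) = 6.45×10^5 N/C.

6.45×10^5 N/C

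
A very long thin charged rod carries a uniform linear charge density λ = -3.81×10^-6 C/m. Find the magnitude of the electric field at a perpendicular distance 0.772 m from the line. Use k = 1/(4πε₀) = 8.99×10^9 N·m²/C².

Coaxial Gaussian cylinder, radius r = 0.772 m, length L.
Q_enc = λL, so λ_enc = -3.81×10^-6 C/m.
Applying ∮E·dA = Q_enc/ε₀ with the end caps contributing no flux:
E = 2k|λ_enc|/r = 2(8.99×10^9)(3.81e-6)/(0.772) = 8.87e4 N/C.

E = 8.87e4 V/m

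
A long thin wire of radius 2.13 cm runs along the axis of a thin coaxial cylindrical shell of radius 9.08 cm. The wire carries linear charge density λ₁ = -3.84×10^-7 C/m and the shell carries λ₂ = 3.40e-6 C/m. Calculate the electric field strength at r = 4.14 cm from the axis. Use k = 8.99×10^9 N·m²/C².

|E| = 1.67×10^5 N/C

Choose a coaxial cylinder of radius r = 4.14 cm (arbitrary length L) as the Gaussian surface (between the conductors, 2.13 cm < r < 9.08 cm).
The shell at 9.08 cm lies outside the Gaussian surface, so λ_enc = λ₁ = -3.84×10^-7 C/m.
Since E is radial and uniform over the curved surface, Φ = E·2πrL = Q_enc/ε₀ = λ_enc L/ε₀.
E = 2k|λ_enc|/r = 2(8.99×10^9)(3.84e-7)/(0.0414) = 1.67×10^5 N/C.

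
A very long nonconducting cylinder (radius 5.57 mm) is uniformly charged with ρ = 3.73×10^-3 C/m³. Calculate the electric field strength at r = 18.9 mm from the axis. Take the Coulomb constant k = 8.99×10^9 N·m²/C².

|E| ≈ 3.46×10^5 V/m

Choose a coaxial cylinder of radius r = 18.9 mm (arbitrary length L) as the Gaussian surface (r > 5.57 mm, full cross-section enclosed).
λ_enc = ρ·πR² = (3.73e-3)π(0.00557)² = 3.636e-7 C/m.
Applying ∮E·dA = Q_enc/ε₀ with the end caps contributing no flux:
E = 2k|λ_enc|/r = 2(8.99×10^9)(3.636×10^-7)/(0.0189) = 3.46×10^5 N/C.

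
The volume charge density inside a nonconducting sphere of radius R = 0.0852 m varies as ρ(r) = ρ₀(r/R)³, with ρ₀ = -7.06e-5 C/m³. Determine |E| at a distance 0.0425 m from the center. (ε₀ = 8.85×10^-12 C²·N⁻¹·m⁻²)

|E| = 7.01×10^3 N/C

Symmetry ⇒ E = E(r) r̂. Gaussian sphere of radius r = 0.0425 m (r < R).
Integrate the density: Q_enc = 4π ∫₀^r ρ₀(r'/R)^3 r'² dr' = 4πρ₀ r^6/(6·R³) = -1.409×10^-9 C.
Since E is radial and uniform over the Gaussian sphere, Φ = E·4πr² = Q_enc/ε₀.
E = |Q_enc|/(4πε₀r²) = (1.409×10^-9)/(4π·8.85×10^-12·(0.0425)²) = 7.01e3 N/C.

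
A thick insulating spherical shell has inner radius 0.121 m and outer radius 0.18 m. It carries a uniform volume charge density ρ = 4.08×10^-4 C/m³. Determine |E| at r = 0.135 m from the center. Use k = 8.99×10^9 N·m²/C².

|E| = 5.81×10^5 V/m

Symmetry ⇒ E = E(r) r̂. Gaussian sphere of radius r = 0.135 m (within the shell material, 0.121 m < r < 0.18 m).
Enclosed charge is the volume from a to r: Q_enc = (4π/3)ρ(r³ − a³) = 1.177e-6 C.
Gauss's law: E·4πr² = Q_enc/ε₀.
E = k|Q_enc|/r² = (8.99×10^9)(1.177e-6)/(0.135)² = 5.81×10^5 N/C.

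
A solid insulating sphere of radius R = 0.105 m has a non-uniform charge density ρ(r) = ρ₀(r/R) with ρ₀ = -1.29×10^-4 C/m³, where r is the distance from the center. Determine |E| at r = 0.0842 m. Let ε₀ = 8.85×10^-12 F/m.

Symmetry ⇒ E = E(r) r̂. Gaussian sphere of radius r = 0.0842 m (r < R).
Q_enc = ∫₀^r ρ(r')·4πr'² dr' = (4πρ₀/R) ∫₀^r r'^3 dr' = 4πρ₀ r^4/(4·R) = -1.94×10^-7 C.
Since E is radial and uniform over the Gaussian sphere, Φ = E·4πr² = Q_enc/ε₀.
E = |Q_enc|/(4πε₀r²) = (1.94e-7)/(4π·8.85×10^-12·(0.0842)²) = 2.46e5 N/C.

E ≈ 2.46×10^5 N/C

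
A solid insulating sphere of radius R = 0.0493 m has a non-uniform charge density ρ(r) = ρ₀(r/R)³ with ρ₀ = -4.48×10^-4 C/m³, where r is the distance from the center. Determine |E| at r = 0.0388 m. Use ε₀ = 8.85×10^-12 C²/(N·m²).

|E| ≈ 1.60×10^5 N/C

Symmetry ⇒ E = E(r) r̂. Gaussian sphere of radius r = 0.0388 m (r < R).
Q_enc = ∫₀^r ρ(r')·4πr'² dr' = (4πρ₀/R³) ∫₀^r r'^5 dr' = 4πρ₀ r^6/(6·R³) = -2.672e-8 C.
Gauss's law: E·4πr² = Q_enc/ε₀.
E = |Q_enc|/(4πε₀r²) = (2.672×10^-8)/(4π·8.85×10^-12·(0.0388)²) = 1.60×10^5 N/C.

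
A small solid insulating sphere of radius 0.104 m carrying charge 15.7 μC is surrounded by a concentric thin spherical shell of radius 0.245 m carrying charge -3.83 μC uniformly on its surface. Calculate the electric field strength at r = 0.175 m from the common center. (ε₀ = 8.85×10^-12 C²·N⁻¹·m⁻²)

E ≈ 4.61e6 V/m

By spherical symmetry E is radial; choose a Gaussian sphere of radius r = 0.175 m (between the bodies, 0.104 m < r < 0.245 m).
The shell at 0.245 m lies outside the Gaussian surface, so Q_enc = 15.7 μC = 1.57×10^-5 C.
By Gauss's law, ∮E·dA = E·4πr² = Q_enc/ε₀.
E = |Q_enc|/(4πε₀r²) = (1.57×10^-5)/(4π·8.85×10^-12·(0.175)²) = 4.61e6 N/C.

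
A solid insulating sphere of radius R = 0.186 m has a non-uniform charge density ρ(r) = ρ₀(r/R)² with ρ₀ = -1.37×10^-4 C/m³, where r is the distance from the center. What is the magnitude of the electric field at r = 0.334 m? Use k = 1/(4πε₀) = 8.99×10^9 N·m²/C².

E = 1.79×10^5 V/m

Take a concentric spherical Gaussian surface of radius r = 0.334 m (r > R, all charge enclosed).
Q_enc = 4π ∫₀^R ρ₀(r'/R)^2 r'² dr' = 4πρ₀R³/5 = -2.216×10^-6 C.
Applying ∮E·dA = Q_enc/ε₀ with Φ = E(4πr²):
E = k|Q_enc|/r² = (8.99×10^9)(2.216×10^-6)/(0.334)² = 1.79e5 N/C.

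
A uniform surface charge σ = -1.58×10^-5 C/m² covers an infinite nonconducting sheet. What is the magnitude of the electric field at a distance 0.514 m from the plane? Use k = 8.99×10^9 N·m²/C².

The symmetry is planar: E is normal to the sheet and the same magnitude on both sides. Take a pillbox straddling the sheet with end-cap area A.
Only the two end caps contribute flux: Φ = 2EA. With Q_enc = σA, Gauss's law gives E = |σ|/(2ε₀).
E = 2πk|σ| = 2π(8.99×10^9)(1.58×10^-5) = 8.92e5 N/C.

|E| ≈ 8.92e5 V/m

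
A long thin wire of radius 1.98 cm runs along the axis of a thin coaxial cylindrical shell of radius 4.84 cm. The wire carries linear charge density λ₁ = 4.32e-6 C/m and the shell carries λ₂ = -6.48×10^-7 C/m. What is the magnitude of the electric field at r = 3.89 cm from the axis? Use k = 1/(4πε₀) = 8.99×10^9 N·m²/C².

Take a coaxial cylindrical Gaussian surface of radius r = 3.89 cm and length L (between the conductors, 1.98 cm < r < 4.84 cm).
Only the inner wire is enclosed; the outer shell contributes nothing inside itself. λ_enc = λ₁ = 4.32×10^-6 C/m.
Since E is radial and uniform over the curved surface, Φ = E·2πrL = Q_enc/ε₀ = λ_enc L/ε₀.
E = 2k|λ_enc|/r = 2(8.99×10^9)(4.32×10^-6)/(0.0389) = 2.00e6 N/C.

E = 2.00×10^6 V/m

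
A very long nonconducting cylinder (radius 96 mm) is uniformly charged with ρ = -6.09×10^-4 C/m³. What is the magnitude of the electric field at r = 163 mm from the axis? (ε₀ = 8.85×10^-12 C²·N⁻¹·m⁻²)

By cylindrical symmetry E is radial; use a coaxial Gaussian cylinder of radius 163 mm and length L (r > 96 mm, full cross-section enclosed).
λ_enc = ρ·πR² = (-6.09×10^-4)π(0.096)² = -1.763×10^-5 C/m.
By Gauss's law (flux through the curved wall only), E·2πrL = λ_enc L/ε₀.
E = |λ_enc|/(2πε₀r) = (1.763×10^-5)/(2π·8.85×10^-12·0.163) = 1.95e6 N/C.

|E| ≈ 1.95e6 N/C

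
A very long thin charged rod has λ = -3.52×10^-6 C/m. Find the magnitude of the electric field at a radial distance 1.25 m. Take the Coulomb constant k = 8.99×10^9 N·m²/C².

|E| ≈ 5.06×10^4 V/m

Take a coaxial cylindrical Gaussian surface of radius r = 1.25 m and length L.
Q_enc = λL, so λ_enc = -3.52×10^-6 C/m.
Gauss's law: E·2πrL = λ_enc L/ε₀.
E = 2k|λ_enc|/r = 2(8.99×10^9)(3.52×10^-6)/(1.25) = 5.06×10^4 N/C.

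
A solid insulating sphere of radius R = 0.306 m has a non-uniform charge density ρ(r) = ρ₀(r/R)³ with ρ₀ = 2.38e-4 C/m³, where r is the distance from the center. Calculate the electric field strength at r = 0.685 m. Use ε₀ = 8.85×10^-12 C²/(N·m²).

E = 2.74×10^5 N/C

By spherical symmetry E is radial; choose a Gaussian sphere of radius r = 0.685 m (r > R, all charge enclosed).
Q_enc = 4π ∫₀^R ρ₀(r'/R)^3 r'² dr' = 4πρ₀R³/6 = 1.428×10^-5 C.
Applying ∮E·dA = Q_enc/ε₀ with Φ = E(4πr²):
E = |Q_enc|/(4πε₀r²) = (1.428×10^-5)/(4π·8.85×10^-12·(0.685)²) = 2.74e5 N/C.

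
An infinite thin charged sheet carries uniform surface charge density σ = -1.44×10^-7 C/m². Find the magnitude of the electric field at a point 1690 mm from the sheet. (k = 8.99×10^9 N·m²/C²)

By planar symmetry E is perpendicular to the sheet and uniform; use a Gaussian pillbox with flat faces of area A on each side of the sheet.
Flux Φ = 2EA and Q_enc = σA, so 2EA = σA/ε₀ ⇒ E = |σ|/(2ε₀), independent of distance.
E = 2πk|σ| = 2π(8.99×10^9)(1.44×10^-7) = 8.13e3 N/C.

|E| = 8.13e3 V/m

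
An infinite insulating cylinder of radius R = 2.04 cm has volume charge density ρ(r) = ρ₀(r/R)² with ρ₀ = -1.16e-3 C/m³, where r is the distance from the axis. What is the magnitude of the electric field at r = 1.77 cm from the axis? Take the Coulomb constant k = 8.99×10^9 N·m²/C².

Coaxial Gaussian cylinder, radius r = 1.77 cm, length L (r < R).
Integrating ρ over the cross-section to radius r: λ_enc = (2πρ₀/R²) ∫₀^r r'^3 dr' = 2πρ₀ r^4/(4·R²) = -4.297×10^-7 C/m.
Applying ∮E·dA = Q_enc/ε₀ with the end caps contributing no flux:
E = 2k|λ_enc|/r = 2(8.99×10^9)(4.297×10^-7)/(0.0177) = 4.37e5 N/C.

|E| ≈ 4.37×10^5 N/C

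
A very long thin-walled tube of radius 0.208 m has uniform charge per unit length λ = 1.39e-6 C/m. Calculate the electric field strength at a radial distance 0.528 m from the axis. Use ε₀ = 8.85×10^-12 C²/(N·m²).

Coaxial Gaussian cylinder, radius r = 0.528 m, length L (r > 0.208 m).
The full line charge is enclosed: λ_enc = 1.39e-6 C/m.
Gauss's law: E·2πrL = λ_enc L/ε₀.
E = |λ_enc|/(2πε₀r) = (1.39×10^-6)/(2π·8.85×10^-12·0.528) = 4.73×10^4 N/C.

4.73×10^4 N/C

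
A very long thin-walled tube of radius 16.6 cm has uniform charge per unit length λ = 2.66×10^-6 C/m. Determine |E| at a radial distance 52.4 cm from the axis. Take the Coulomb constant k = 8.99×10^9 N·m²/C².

9.13×10^4 N/C

By cylindrical symmetry E is radial; use a coaxial Gaussian cylinder of radius 52.4 cm and length L (r > 16.6 cm).
The full line charge is enclosed: λ_enc = 2.66e-6 C/m.
Gauss's law: E·2πrL = λ_enc L/ε₀.
E = 2k|λ_enc|/r = 2(8.99×10^9)(2.66×10^-6)/(0.524) = 9.13e4 N/C.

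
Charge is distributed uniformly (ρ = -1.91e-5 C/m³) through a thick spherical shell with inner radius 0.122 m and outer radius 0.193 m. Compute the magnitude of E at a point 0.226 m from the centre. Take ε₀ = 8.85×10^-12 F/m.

|E| ≈ 7.57e4 N/C

By spherical symmetry E is radial; choose a Gaussian sphere of radius r = 0.226 m (r > 0.193 m, enclosing the whole shell).
Q_enc = ρ·(4π/3)(b³ − a³) = (-1.91×10^-5)·(4π/3)·((0.193)³ − (0.122)³) = -4.299e-7 C.
Since E is radial and uniform over the Gaussian sphere, Φ = E·4πr² = Q_enc/ε₀.
E = |Q_enc|/(4πε₀r²) = (4.299×10^-7)/(4π·8.85×10^-12·(0.226)²) = 7.57×10^4 N/C.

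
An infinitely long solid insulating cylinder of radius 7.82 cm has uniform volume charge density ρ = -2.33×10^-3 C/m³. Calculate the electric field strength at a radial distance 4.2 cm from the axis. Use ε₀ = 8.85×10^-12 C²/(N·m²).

E ≈ 5.53×10^6 N/C

Coaxial Gaussian cylinder, radius r = 4.2 cm, length L (r < R).
Charge inside radius r per length L is ρ·πr²·L, so λ_enc = ρπr² = -1.291e-5 C/m.
Gauss's law: E·2πrL = λ_enc L/ε₀.
E = |λ_enc|/(2πε₀r) = (1.291×10^-5)/(2π·8.85×10^-12·0.042) = 5.53×10^6 N/C.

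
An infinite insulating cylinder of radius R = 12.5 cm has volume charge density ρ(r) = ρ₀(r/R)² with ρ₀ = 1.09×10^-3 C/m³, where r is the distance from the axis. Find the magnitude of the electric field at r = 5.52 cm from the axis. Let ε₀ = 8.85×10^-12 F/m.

E ≈ 3.31×10^5 N/C

Choose a coaxial cylinder of radius r = 5.52 cm (arbitrary length L) as the Gaussian surface (r < R).
Integrating ρ over the cross-section to radius r: λ_enc = (2πρ₀/R²) ∫₀^r r'^3 dr' = 2πρ₀ r^4/(4·R²) = 1.017e-6 C/m.
Since E is radial and uniform over the curved surface, Φ = E·2πrL = Q_enc/ε₀ = λ_enc L/ε₀.
E = |λ_enc|/(2πε₀r) = (1.017e-6)/(2π·8.85×10^-12·0.0552) = 3.31×10^5 N/C.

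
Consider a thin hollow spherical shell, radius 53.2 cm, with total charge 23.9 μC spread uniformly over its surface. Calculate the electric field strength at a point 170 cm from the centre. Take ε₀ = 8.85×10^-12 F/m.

E = 7.44×10^4 V/m

Symmetry ⇒ E = E(r) r̂. Gaussian sphere of radius r = 170 cm (r > 53.2 cm).
The entire shell is enclosed: Q_enc = 2.39e-5 C.
Applying ∮E·dA = Q_enc/ε₀ with Φ = E(4πr²):
E = |Q_enc|/(4πε₀r²) = (2.39e-5)/(4π·8.85×10^-12·(1.7)²) = 7.44e4 N/C.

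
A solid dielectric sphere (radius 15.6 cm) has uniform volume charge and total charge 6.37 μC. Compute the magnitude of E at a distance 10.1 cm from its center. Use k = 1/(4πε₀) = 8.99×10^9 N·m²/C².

Symmetry ⇒ E = E(r) r̂. Gaussian sphere of radius r = 10.1 cm (r < R).
Only the charge within r is enclosed: Q_enc = Q·(r/R)³ = (6.37 μC)·(10.1 cm/15.6 cm)³ = 1.729e-6 C.
Gauss's law: E·4πr² = Q_enc/ε₀.
E = k|Q_enc|/r² = (8.99×10^9)(1.729×10^-6)/(0.101)² = 1.52×10^6 N/C.

E = 1.52e6 N/C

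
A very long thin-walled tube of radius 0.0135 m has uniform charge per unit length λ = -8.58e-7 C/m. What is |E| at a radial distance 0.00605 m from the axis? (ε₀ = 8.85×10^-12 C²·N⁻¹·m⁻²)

Take a coaxial cylindrical Gaussian surface of radius r = 0.00605 m and length L (r < 0.0135 m, inside the shell).
All the surface charge lies outside this cylinder: Q_enc = 0, hence E = 0.

|E| = 0 N/C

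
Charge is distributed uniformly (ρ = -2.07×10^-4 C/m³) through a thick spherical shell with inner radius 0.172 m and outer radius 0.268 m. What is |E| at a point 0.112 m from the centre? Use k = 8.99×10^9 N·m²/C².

Use a concentric Gaussian sphere at r = 0.112 m (r < 0.172 m, inside the empty cavity).
No charge is enclosed, so by Gauss's law E·4πr² = 0 ⇒ E = 0.

E = 0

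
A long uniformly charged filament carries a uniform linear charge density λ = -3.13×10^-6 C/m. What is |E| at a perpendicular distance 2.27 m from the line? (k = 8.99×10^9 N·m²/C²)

E ≈ 2.48×10^4 N/C

Coaxial Gaussian cylinder, radius r = 2.27 m, length L.
Q_enc = λL, so λ_enc = -3.13×10^-6 C/m.
By Gauss's law (flux through the curved wall only), E·2πrL = λ_enc L/ε₀.
E = 2k|λ_enc|/r = 2(8.99×10^9)(3.13e-6)/(2.27) = 2.48×10^4 N/C.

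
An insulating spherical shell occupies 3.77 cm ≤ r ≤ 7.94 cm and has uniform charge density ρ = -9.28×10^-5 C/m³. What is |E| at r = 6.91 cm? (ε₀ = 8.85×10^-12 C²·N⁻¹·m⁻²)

Take a concentric spherical Gaussian surface of radius r = 6.91 cm (within the shell material, 3.77 cm < r < 7.94 cm).
Only the shell between 3.77 cm and r is enclosed: Q_enc = ρ·(4π/3)(r³ − a³) = (-9.28×10^-5)·(4π/3)·((0.0691)³ − (0.0377)³) = -1.074e-7 C.
By Gauss's law, ∮E·dA = E·4πr² = Q_enc/ε₀.
E = |Q_enc|/(4πε₀r²) = (1.074×10^-7)/(4π·8.85×10^-12·(0.0691)²) = 2.02×10^5 N/C.

E ≈ 2.02e5 N/C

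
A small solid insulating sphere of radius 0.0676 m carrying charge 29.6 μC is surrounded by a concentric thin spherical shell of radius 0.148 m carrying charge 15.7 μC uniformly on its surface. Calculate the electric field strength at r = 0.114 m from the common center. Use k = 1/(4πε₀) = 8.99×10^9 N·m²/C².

|E| ≈ 2.05×10^7 V/m

Symmetry ⇒ E = E(r) r̂. Gaussian sphere of radius r = 0.114 m (between the bodies, 0.0676 m < r < 0.148 m).
The shell at 0.148 m lies outside the Gaussian surface, so Q_enc = 29.6 μC = 2.96×10^-5 C.
By Gauss's law, ∮E·dA = E·4πr² = Q_enc/ε₀.
E = k|Q_enc|/r² = (8.99×10^9)(2.96e-5)/(0.114)² = 2.05×10^7 N/C.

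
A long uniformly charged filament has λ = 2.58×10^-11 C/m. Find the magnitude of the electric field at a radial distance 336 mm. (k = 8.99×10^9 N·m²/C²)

E = 1.38 V/m

Choose a coaxial cylinder of radius r = 336 mm (arbitrary length L) as the Gaussian surface.
Q_enc = λL, so λ_enc = 2.58×10^-11 C/m.
Since E is radial and uniform over the curved surface, Φ = E·2πrL = Q_enc/ε₀ = λ_enc L/ε₀.
E = 2k|λ_enc|/r = 2(8.99×10^9)(2.58e-11)/(0.336) = 1.38 N/C.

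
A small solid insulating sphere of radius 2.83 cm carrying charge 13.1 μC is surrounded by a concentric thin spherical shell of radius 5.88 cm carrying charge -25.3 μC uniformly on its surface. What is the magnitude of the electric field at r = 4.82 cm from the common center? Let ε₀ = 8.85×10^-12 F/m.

5.07e7 V/m

Take a concentric spherical Gaussian surface of radius r = 4.82 cm (between the bodies, 2.83 cm < r < 5.88 cm).
Only the inner charge is enclosed; the outer shell contributes nothing inside itself. Q_enc = 13.1 μC = 1.31×10^-5 C.
Since E is radial and uniform over the Gaussian sphere, Φ = E·4πr² = Q_enc/ε₀.
E = |Q_enc|/(4πε₀r²) = (1.31×10^-5)/(4π·8.85×10^-12·(0.0482)²) = 5.07×10^7 N/C.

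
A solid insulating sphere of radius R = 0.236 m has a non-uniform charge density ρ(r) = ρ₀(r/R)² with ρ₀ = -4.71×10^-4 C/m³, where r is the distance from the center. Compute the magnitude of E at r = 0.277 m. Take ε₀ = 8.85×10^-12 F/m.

1.82×10^6 V/m

Use a concentric Gaussian sphere at r = 0.277 m (r > R, all charge enclosed).
Q_enc = 4π ∫₀^R ρ₀(r'/R)^2 r'² dr' = 4πρ₀R³/5 = -1.556×10^-5 C.
Applying ∮E·dA = Q_enc/ε₀ with Φ = E(4πr²):
E = |Q_enc|/(4πε₀r²) = (1.556×10^-5)/(4π·8.85×10^-12·(0.277)²) = 1.82e6 N/C.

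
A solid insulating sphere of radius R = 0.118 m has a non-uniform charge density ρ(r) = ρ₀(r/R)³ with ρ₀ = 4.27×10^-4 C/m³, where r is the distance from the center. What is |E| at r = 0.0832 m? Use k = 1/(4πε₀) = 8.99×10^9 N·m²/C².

Use a concentric Gaussian sphere at r = 0.0832 m (r < R).
Integrate the density: Q_enc = 4π ∫₀^r ρ₀(r'/R)^3 r'² dr' = 4πρ₀ r^6/(6·R³) = 1.805e-7 C.
Gauss's law: E·4πr² = Q_enc/ε₀.
E = k|Q_enc|/r² = (8.99×10^9)(1.805×10^-7)/(0.0832)² = 2.34e5 N/C.

|E| ≈ 2.34e5 N/C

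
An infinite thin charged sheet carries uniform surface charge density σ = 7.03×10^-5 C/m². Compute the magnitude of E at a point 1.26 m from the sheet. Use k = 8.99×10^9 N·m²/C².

By planar symmetry E is perpendicular to the sheet and uniform; use a Gaussian pillbox with flat faces of area A on each side of the sheet.
Only the two end caps contribute flux: Φ = 2EA. With Q_enc = σA, Gauss's law gives E = |σ|/(2ε₀).
E = 2πk|σ| = 2π(8.99×10^9)(7.03e-5) = 3.97×10^6 N/C.

|E| = 3.97×10^6 N/C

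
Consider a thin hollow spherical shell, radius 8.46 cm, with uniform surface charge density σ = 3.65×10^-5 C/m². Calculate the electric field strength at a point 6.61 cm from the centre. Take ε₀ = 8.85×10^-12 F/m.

Use a concentric Gaussian sphere at r = 6.61 cm (inside the shell, r < 8.46 cm).
All the charge is outside the Gaussian surface: Q_enc = 0, hence E = 0 everywhere inside the shell.

E = 0 (no enclosed charge)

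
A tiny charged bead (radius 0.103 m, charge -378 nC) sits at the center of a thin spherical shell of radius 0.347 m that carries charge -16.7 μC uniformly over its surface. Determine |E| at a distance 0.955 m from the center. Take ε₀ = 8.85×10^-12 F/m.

E ≈ 1.68×10^5 N/C

By spherical symmetry E is radial; choose a Gaussian sphere of radius r = 0.955 m (r > 0.347 m, enclosing both).
Q_enc = (-378 nC) + (-16.7 μC) = -1.708e-5 C.
Applying ∮E·dA = Q_enc/ε₀ with Φ = E(4πr²):
E = |Q_enc|/(4πε₀r²) = (1.708×10^-5)/(4π·8.85×10^-12·(0.955)²) = 1.68×10^5 N/C.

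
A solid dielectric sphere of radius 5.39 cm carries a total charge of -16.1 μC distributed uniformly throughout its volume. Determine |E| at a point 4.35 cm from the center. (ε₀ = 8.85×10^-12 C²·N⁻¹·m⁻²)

|E| = 4.02×10^7 N/C

Symmetry ⇒ E = E(r) r̂. Gaussian sphere of radius r = 4.35 cm (r < R).
Only the charge within r is enclosed: Q_enc = Q·(r/R)³ = (-16.1 μC)·(4.35 cm/5.39 cm)³ = -8.463×10^-6 C.
Gauss's law: E·4πr² = Q_enc/ε₀.
E = |Q_enc|/(4πε₀r²) = (8.463×10^-6)/(4π·8.85×10^-12·(0.0435)²) = 4.02×10^7 N/C.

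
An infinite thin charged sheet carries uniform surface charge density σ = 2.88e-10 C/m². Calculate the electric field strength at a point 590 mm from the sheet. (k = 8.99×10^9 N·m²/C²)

The symmetry is planar: E is normal to the sheet and the same magnitude on both sides. Take a pillbox straddling the sheet with end-cap area A.
Flux Φ = 2EA and Q_enc = σA, so 2EA = σA/ε₀ ⇒ E = |σ|/(2ε₀), independent of distance.
E = 2πk|σ| = 2π(8.99×10^9)(2.88×10^-10) = 16.3 N/C.

|E| ≈ 16.3 N/C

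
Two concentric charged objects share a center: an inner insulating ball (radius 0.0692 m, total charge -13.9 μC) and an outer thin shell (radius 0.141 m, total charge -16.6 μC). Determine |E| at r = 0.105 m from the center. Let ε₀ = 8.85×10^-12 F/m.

1.13×10^7 N/C

Use a concentric Gaussian sphere at r = 0.105 m (between the bodies, 0.0692 m < r < 0.141 m).
The shell at 0.141 m lies outside the Gaussian surface, so Q_enc = -13.9 μC = -1.39×10^-5 C.
Applying ∮E·dA = Q_enc/ε₀ with Φ = E(4πr²):
E = |Q_enc|/(4πε₀r²) = (1.39×10^-5)/(4π·8.85×10^-12·(0.105)²) = 1.13×10^7 N/C.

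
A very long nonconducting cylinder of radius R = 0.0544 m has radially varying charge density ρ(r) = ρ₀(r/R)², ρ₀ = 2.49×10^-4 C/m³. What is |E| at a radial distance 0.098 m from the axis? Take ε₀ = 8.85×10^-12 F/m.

Take a coaxial cylindrical Gaussian surface of radius r = 0.098 m and length L (r > R, full charge per length enclosed).
λ_enc = 2π ∫₀^R ρ₀(r'/R)^2 r' dr' = 2πρ₀R²/4 = 1.157e-6 C/m.
Applying ∮E·dA = Q_enc/ε₀ with the end caps contributing no flux:
E = |λ_enc|/(2πε₀r) = (1.157×10^-6)/(2π·8.85×10^-12·0.098) = 2.12×10^5 N/C.

E ≈ 2.12×10^5 V/m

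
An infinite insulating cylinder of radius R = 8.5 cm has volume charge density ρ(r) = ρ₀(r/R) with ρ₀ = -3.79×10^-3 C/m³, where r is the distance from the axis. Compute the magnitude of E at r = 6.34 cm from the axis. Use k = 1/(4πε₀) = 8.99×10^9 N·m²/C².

|E| = 6.75e6 N/C

Take a coaxial cylindrical Gaussian surface of radius r = 6.34 cm and length L (r < R).
λ_enc = ∫₀^r ρ(r')·2πr' dr' = (2πρ₀/R)·r^3/3 = -2.38×10^-5 C/m.
Since E is radial and uniform over the curved surface, Φ = E·2πrL = Q_enc/ε₀ = λ_enc L/ε₀.
E = 2k|λ_enc|/r = 2(8.99×10^9)(2.38×10^-5)/(0.0634) = 6.75×10^6 N/C.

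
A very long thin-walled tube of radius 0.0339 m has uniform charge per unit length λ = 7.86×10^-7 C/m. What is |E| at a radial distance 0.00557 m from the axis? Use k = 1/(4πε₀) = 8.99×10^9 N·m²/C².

|E| = 0 V/m

By cylindrical symmetry E is radial; use a coaxial Gaussian cylinder of radius 0.00557 m and length L (r < 0.0339 m, inside the shell).
All the surface charge lies outside this cylinder: Q_enc = 0, hence E = 0.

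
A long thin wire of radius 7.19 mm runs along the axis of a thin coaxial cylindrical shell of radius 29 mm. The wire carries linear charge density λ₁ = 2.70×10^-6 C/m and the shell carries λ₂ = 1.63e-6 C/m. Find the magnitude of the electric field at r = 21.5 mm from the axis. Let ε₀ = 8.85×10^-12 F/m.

E ≈ 2.26×10^6 N/C

Choose a coaxial cylinder of radius r = 21.5 mm (arbitrary length L) as the Gaussian surface (between the conductors, 7.19 mm < r < 29 mm).
Only the inner wire is enclosed; the outer shell contributes nothing inside itself. λ_enc = λ₁ = 2.70×10^-6 C/m.
By Gauss's law (flux through the curved wall only), E·2πrL = λ_enc L/ε₀.
E = |λ_enc|/(2πε₀r) = (2.70×10^-6)/(2π·8.85×10^-12·0.0215) = 2.26×10^6 N/C.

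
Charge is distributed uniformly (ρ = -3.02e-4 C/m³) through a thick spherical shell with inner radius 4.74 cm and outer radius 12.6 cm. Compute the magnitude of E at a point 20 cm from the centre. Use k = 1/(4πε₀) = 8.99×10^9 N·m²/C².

By spherical symmetry E is radial; choose a Gaussian sphere of radius r = 20 cm (r > 12.6 cm, enclosing the whole shell).
Q_enc = ρ·(4π/3)(b³ − a³) = (-3.02×10^-4)·(4π/3)·((0.126)³ − (0.0474)³) = -2.396e-6 C.
Since E is radial and uniform over the Gaussian sphere, Φ = E·4πr² = Q_enc/ε₀.
E = k|Q_enc|/r² = (8.99×10^9)(2.396e-6)/(0.2)² = 5.38×10^5 N/C.

E = 5.38×10^5 N/C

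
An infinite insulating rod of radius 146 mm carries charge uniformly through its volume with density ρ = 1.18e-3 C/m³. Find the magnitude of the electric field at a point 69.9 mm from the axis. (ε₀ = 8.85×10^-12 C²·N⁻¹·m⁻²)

Take a coaxial cylindrical Gaussian surface of radius r = 69.9 mm and length L (r < R).
Enclosed charge per unit length: λ_enc = ρ·πr² = (1.18×10^-3)π(0.0699)² = 1.811×10^-5 C/m.
Applying ∮E·dA = Q_enc/ε₀ with the end caps contributing no flux:
E = |λ_enc|/(2πε₀r) = (1.811×10^-5)/(2π·8.85×10^-12·0.0699) = 4.66e6 N/C.

|E| = 4.66e6 V/m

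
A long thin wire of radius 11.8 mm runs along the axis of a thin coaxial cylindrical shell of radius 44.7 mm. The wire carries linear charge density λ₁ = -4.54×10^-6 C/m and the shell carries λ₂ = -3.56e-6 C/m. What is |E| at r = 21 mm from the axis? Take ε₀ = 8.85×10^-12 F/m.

|E| = 3.89×10^6 N/C

By cylindrical symmetry E is radial; use a coaxial Gaussian cylinder of radius 21 mm and length L (between the conductors, 11.8 mm < r < 44.7 mm).
Only the inner wire is enclosed; the outer shell contributes nothing inside itself. λ_enc = λ₁ = -4.54e-6 C/m.
Since E is radial and uniform over the curved surface, Φ = E·2πrL = Q_enc/ε₀ = λ_enc L/ε₀.
E = |λ_enc|/(2πε₀r) = (4.54×10^-6)/(2π·8.85×10^-12·0.021) = 3.89×10^6 N/C.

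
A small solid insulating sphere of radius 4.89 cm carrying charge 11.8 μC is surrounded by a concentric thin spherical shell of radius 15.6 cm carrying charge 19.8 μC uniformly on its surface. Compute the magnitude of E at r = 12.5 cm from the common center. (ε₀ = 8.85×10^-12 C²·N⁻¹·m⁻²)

Take a concentric spherical Gaussian surface of radius r = 12.5 cm (between the bodies, 4.89 cm < r < 15.6 cm).
Only the inner charge is enclosed; the outer shell contributes nothing inside itself. Q_enc = 11.8 μC = 1.18×10^-5 C.
By Gauss's law, ∮E·dA = E·4πr² = Q_enc/ε₀.
E = |Q_enc|/(4πε₀r²) = (1.18×10^-5)/(4π·8.85×10^-12·(0.125)²) = 6.79e6 N/C.

|E| ≈ 6.79×10^6 N/C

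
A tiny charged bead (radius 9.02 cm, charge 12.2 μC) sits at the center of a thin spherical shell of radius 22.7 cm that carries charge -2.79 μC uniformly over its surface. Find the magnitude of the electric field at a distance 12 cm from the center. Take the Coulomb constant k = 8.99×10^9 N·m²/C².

By spherical symmetry E is radial; choose a Gaussian sphere of radius r = 12 cm (between the bodies, 9.02 cm < r < 22.7 cm).
Only the inner charge is enclosed; the outer shell contributes nothing inside itself. Q_enc = 12.2 μC = 1.22×10^-5 C.
Gauss's law: E·4πr² = Q_enc/ε₀.
E = k|Q_enc|/r² = (8.99×10^9)(1.22×10^-5)/(0.12)² = 7.62×10^6 N/C.

|E| ≈ 7.62×10^6 N/C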